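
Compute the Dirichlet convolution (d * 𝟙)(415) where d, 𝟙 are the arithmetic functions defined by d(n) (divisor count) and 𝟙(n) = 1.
(d * 𝟙)(415) = 9

Divisors of 415: [1, 5, 83, 415]. For each d | 415:
  d = 1: d(1) · 𝟙(415/1) = 1 · 1 = 1
  d = 5: d(5) · 𝟙(415/5) = 2 · 1 = 2
  d = 83: d(83) · 𝟙(415/83) = 2 · 1 = 2
  d = 415: d(415) · 𝟙(415/415) = 4 · 1 = 4
Summing: (d * 𝟙)(415) = 1 + 2 + 2 + 4 = 9.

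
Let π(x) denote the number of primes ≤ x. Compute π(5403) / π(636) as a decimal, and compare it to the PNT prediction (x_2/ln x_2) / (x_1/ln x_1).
π(5403)/π(636) = 712/115 ≈ 6.1913;  PNT prediction ≈ 6.3805.

π(636) = 115 and π(5403) = 712, so π(5403)/π(636) ≈ 6.1913. The PNT-predicted ratio is (5403/ln(5403)) / (636/ln(636)) ≈ 6.3805. The two agree to within a few percent, as expected.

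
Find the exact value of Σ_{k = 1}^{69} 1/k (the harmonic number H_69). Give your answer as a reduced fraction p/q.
H_69 = 42409610330030873613929048033/8801320137209899102584580800

Direct summation: H_69 = 1 + 1/2 + ... + 1/69. The least common denominator is lcm(1, ..., 69) = 79211881234889091923261227200; over this denominator the numerator is 79211881234889091923261227200 + 39605940617444545961630613600 + 26403960411629697307753742400 + 19802970308722272980815306800 + 15842376246977818384652245440 + 13201980205814848653876871200 + 11315983033555584560465889600 + 9901485154361136490407653400 + 8801320137209899102584580800 + 7921188123488909192326122720 + 7201080112262644720296475200 + 6600990102907424326938435600 + 6093221633453007071020094400 + 5657991516777792280232944800 + 5280792082325939461550748480 + 4950742577180568245203826700 + 4659522425581711289603601600 + 4400660068604949551292290400 + 4169046380783636417013748800 + 3960594061744454596163061360 + 3771994344518528186821963200 + 3600540056131322360148237600 + 3443994836299525735793966400 + 3300495051453712163469217800 + 3168475249395563676930449088 + 3046610816726503535510047200 + 2933773379069966367528193600 + 2828995758388896140116472400 + 2731444180513416962871076800 + 2640396041162969730775374240 + 2555221975319002965266491200 + 2475371288590284122601913350 + 2400360037420881573432158400 + 2329761212790855644801800800 + 2263196606711116912093177920 + 2200330034302474775646145200 + 2140861654997002484412465600 + 2084523190391818208506874400 + 2031073877817669023673364800 + 1980297030872227298081530680 + 1931997103289977851786859200 + 1885997172259264093410981600 + 1842136772904397486587470400 + 1800270028065661180074118800 + 1760264027441979820516916160 + 1721997418149762867896983200 + 1685359175210406211133217600 + 1650247525726856081734608900 + 1616569004793654937209412800 + 1584237624697781838465224544 + 1553174141860570429867867200 + 1523305408363251767755023600 + 1494563796884699847608702400 + 1466886689534983183764096800 + 1440216022452528944059295040 + 1414497879194448070058236200 + 1389682126927878805671249600 + 1365722090256708481435538400 + 1342574258218459185140020800 + 1320198020581484865387687120 + 1298555430080149047922315200 + 1277610987659501482633245600 + 1257331448172842728940654400 + 1237685644295142061300956675 + 1218644326690601414204018880 + 1200180018710440786716079200 + 1182266884102822267511361600 + 1164880606395427822400900400 + 1147998278766508578597988800 = 381686492970277862525361432297, so H_69 = 381686492970277862525361432297/79211881234889091923261227200; reducing by gcd(381686492970277862525361432297, 79211881234889091923261227200) = 9 gives 42409610330030873613929048033/8801320137209899102584580800 ≈ 4.81855. (The PNT-adjacent estimate ln(69) + γ ≈ 4.81132 matches within O(1/n).)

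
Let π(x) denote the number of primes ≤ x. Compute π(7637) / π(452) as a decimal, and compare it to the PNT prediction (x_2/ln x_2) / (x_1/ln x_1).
π(7637)/π(452) = 968/87 ≈ 11.1264;  PNT prediction ≈ 11.5535.

π(452) = 87 and π(7637) = 968, so π(7637)/π(452) ≈ 11.1264. The PNT-predicted ratio is (7637/ln(7637)) / (452/ln(452)) ≈ 11.5535. The two agree to within a few percent, as expected.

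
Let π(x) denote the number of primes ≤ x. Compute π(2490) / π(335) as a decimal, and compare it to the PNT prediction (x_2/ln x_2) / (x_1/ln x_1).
π(2490)/π(335) = 367/67 ≈ 5.4776;  PNT prediction ≈ 5.5262.

π(335) = 67 and π(2490) = 367, so π(2490)/π(335) ≈ 5.4776. The PNT-predicted ratio is (2490/ln(2490)) / (335/ln(335)) ≈ 5.5262. The two agree to within a few percent, as expected.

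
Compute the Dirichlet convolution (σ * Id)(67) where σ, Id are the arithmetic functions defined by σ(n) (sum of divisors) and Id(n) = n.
(σ * Id)(67) = 135

Divisors of 67: [1, 67]. For each d | 67:
  d = 1: σ(1) · Id(67/1) = 1 · 67 = 67
  d = 67: σ(67) · Id(67/67) = 68 · 1 = 68
Summing: (σ * Id)(67) = 67 + 68 = 135.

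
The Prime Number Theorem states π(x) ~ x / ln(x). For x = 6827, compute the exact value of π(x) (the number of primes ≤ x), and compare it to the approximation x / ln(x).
π(6827) = 878;  x/ln(x) ≈ 773.28;  relative error ≈ 11.93%.

Directly count primes up to 6827: π(6827) = 878. The PNT approximation gives 6827/ln(6827) ≈ 6827/8.82864 ≈ 773.28. Relative error (π(x) − x/ln(x)) / π(x) ≈ 11.93%; the approximation is known to undercount slightly (Li(x) is a better estimate).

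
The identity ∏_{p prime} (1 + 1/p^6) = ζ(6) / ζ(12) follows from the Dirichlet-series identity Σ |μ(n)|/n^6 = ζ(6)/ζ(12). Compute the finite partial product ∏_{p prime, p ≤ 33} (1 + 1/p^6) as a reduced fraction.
∏ = 27817995139941732182652708678753385001734002671757520/27350499395438163022926501194256392285250955967934357

The primes p ≤ 33 are [2, 3, 5, 7, 11, 13, 17, 19, 23, 29, 31]. For each, (1 + 1/p^6) = (p^6 + 1)/p^6. Multiplying these fractions over p ∈ [2, 3, 5, 7, 11, 13, 17, 19, 23, 29, 31] gives 27817995139941732182652708678753385001734002671757520/27350499395438163022926501194256392285250955967934357. (In the limit P → ∞ this tends to ζ(6)/ζ(12).)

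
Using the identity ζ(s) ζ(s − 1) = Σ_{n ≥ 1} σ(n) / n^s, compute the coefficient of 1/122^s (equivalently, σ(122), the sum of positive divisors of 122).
σ(122) = 186

In the product (Σ m^0/m^s)(Σ k / k^s) = Σ (Σ_{d | n} d) / n^s, the coefficient of 1/n^s is σ(n) = Σ_{d | n} d. For n = 122, divisors are [1, 2, 61, 122]; summing: σ(122) = 186.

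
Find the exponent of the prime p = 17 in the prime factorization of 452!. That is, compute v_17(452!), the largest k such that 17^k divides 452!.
v_17(452!) = 27

Legendre's formula: v_p(n!) = Σ_{k ≥ 1} ⌊n / p^k⌋. For p = 17, n = 452, the terms are:
  ⌊452/17^1⌋ = ⌊452/17⌋ = 26
  ⌊452/17^2⌋ = ⌊452/289⌋ = 1
(the next term ⌊452/17^3⌋ = 0, terminating the sum). Summing: v_17(452!) = 26 + 1 = 27.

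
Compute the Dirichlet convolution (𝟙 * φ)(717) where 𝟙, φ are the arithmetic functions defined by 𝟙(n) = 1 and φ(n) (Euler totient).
(𝟙 * φ)(717) = 717

Divisors of 717: [1, 3, 239, 717]. For each d | 717:
  d = 1: 𝟙(1) · φ(717/1) = 1 · 476 = 476
  d = 3: 𝟙(3) · φ(717/3) = 1 · 238 = 238
  d = 239: 𝟙(239) · φ(717/239) = 1 · 2 = 2
  d = 717: 𝟙(717) · φ(717/717) = 1 · 1 = 1
Summing: (𝟙 * φ)(717) = 476 + 238 + 2 + 1 = 717.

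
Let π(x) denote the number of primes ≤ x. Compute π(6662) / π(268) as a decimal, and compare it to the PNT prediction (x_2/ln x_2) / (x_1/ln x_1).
π(6662)/π(268) = 859/56 ≈ 15.3393;  PNT prediction ≈ 15.7859.

π(268) = 56 and π(6662) = 859, so π(6662)/π(268) ≈ 15.3393. The PNT-predicted ratio is (6662/ln(6662)) / (268/ln(268)) ≈ 15.7859. The two agree to within a few percent, as expected.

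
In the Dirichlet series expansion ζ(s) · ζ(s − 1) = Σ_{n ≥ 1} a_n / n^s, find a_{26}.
σ(26) = 42

In the product (Σ m^0/m^s)(Σ k / k^s) = Σ (Σ_{d | n} d) / n^s, the coefficient of 1/n^s is σ(n) = Σ_{d | n} d. For n = 26, divisors are [1, 2, 13, 26]; summing: σ(26) = 42.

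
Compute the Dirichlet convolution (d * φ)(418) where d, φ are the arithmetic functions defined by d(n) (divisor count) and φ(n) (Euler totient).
(d * φ)(418) = 720

Divisors of 418: [1, 2, 11, 19, 22, 38, 209, 418]. For each d | 418:
  d = 1: d(1) · φ(418/1) = 1 · 180 = 180
  d = 2: d(2) · φ(418/2) = 2 · 180 = 360
  d = 11: d(11) · φ(418/11) = 2 · 18 = 36
  d = 19: d(19) · φ(418/19) = 2 · 10 = 20
  d = 22: d(22) · φ(418/22) = 4 · 18 = 72
  d = 38: d(38) · φ(418/38) = 4 · 10 = 40
  d = 209: d(209) · φ(418/209) = 4 · 1 = 4
  d = 418: d(418) · φ(418/418) = 8 · 1 = 8
Summing: (d * φ)(418) = 180 + 360 + 36 + 20 + 72 + 40 + 4 + 8 = 720.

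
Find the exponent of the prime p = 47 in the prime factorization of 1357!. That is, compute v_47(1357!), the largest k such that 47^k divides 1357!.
v_47(1357!) = 28

Legendre's formula: v_p(n!) = Σ_{k ≥ 1} ⌊n / p^k⌋. For p = 47, n = 1357, the terms are:
  ⌊1357/47^1⌋ = ⌊1357/47⌋ = 28
(the next term ⌊1357/47^2⌋ = 0, terminating the sum). Summing: v_47(1357!) = 28 = 28.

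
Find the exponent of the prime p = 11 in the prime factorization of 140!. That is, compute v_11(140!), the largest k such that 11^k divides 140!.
v_11(140!) = 13

Legendre's formula: v_p(n!) = Σ_{k ≥ 1} ⌊n / p^k⌋. For p = 11, n = 140, the terms are:
  ⌊140/11^1⌋ = ⌊140/11⌋ = 12
  ⌊140/11^2⌋ = ⌊140/121⌋ = 1
(the next term ⌊140/11^3⌋ = 0, terminating the sum). Summing: v_11(140!) = 12 + 1 = 13.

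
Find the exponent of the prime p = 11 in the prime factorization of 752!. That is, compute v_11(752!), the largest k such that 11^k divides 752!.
v_11(752!) = 74

Legendre's formula: v_p(n!) = Σ_{k ≥ 1} ⌊n / p^k⌋. For p = 11, n = 752, the terms are:
  ⌊752/11^1⌋ = ⌊752/11⌋ = 68
  ⌊752/11^2⌋ = ⌊752/121⌋ = 6
(the next term ⌊752/11^3⌋ = 0, terminating the sum). Summing: v_11(752!) = 68 + 6 = 74.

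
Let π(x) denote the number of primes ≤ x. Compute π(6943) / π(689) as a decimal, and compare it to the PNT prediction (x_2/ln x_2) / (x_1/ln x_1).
π(6943)/π(689) = 890/124 ≈ 7.1774;  PNT prediction ≈ 7.4451.

π(689) = 124 and π(6943) = 890, so π(6943)/π(689) ≈ 7.1774. The PNT-predicted ratio is (6943/ln(6943)) / (689/ln(689)) ≈ 7.4451. The two agree to within a few percent, as expected.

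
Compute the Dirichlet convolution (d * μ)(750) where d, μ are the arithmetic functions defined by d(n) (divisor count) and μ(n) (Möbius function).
(d * μ)(750) = 1

Divisors of 750: [1, 2, 3, 5, 6, 10, 15, 25, 30, 50, 75, 125, 150, 250, 375, 750]. For each d | 750:
  d = 1: d(1) · μ(750/1) = 1 · 0 = 0
  d = 2: d(2) · μ(750/2) = 2 · 0 = 0
  d = 3: d(3) · μ(750/3) = 2 · 0 = 0
  d = 5: d(5) · μ(750/5) = 2 · 0 = 0
  d = 6: d(6) · μ(750/6) = 4 · 0 = 0
  d = 10: d(10) · μ(750/10) = 4 · 0 = 0
  d = 15: d(15) · μ(750/15) = 4 · 0 = 0
  d = 25: d(25) · μ(750/25) = 3 · -1 = -3
  d = 30: d(30) · μ(750/30) = 8 · 0 = 0
  d = 50: d(50) · μ(750/50) = 6 · 1 = 6
  d = 75: d(75) · μ(750/75) = 6 · 1 = 6
  d = 125: d(125) · μ(750/125) = 4 · 1 = 4
  d = 150: d(150) · μ(750/150) = 12 · -1 = -12
  d = 250: d(250) · μ(750/250) = 8 · -1 = -8
  d = 375: d(375) · μ(750/375) = 8 · -1 = -8
  d = 750: d(750) · μ(750/750) = 16 · 1 = 16
Summing: (d * μ)(750) = 0 + 0 + 0 + 0 + 0 + 0 + 0 + -3 + 0 + 6 + 6 + 4 + -12 + -8 + -8 + 16 = 1.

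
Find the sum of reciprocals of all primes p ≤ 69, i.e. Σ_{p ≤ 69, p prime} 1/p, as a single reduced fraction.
Σ 1/p = 13585328068403621603022853/7858321551080267055879090

π(69) = 19, so the primes ≤ 69 are [2, 3, 5, 7, 11, 13, 17, 19, 23, 29, 31, 37, 41, 43, 47, 53, 59, 61, 67]. Summing 1/p over these primes: 13585328068403621603022853/7858321551080267055879090 ≈ 1.7288. Mertens estimate ln ln(69) + 0.2615 ≈ 1.7047.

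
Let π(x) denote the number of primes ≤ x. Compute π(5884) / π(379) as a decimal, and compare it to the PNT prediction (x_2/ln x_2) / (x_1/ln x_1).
π(5884)/π(379) = 775/75 ≈ 10.3333;  PNT prediction ≈ 10.6199.

π(379) = 75 and π(5884) = 775, so π(5884)/π(379) ≈ 10.3333. The PNT-predicted ratio is (5884/ln(5884)) / (379/ln(379)) ≈ 10.6199. The two agree to within a few percent, as expected.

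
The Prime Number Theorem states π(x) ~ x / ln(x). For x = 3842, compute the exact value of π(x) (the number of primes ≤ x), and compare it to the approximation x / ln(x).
π(3842) = 532;  x/ln(x) ≈ 465.49;  relative error ≈ 12.50%.

Directly count primes up to 3842: π(3842) = 532. The PNT approximation gives 3842/ln(3842) ≈ 3842/8.25375 ≈ 465.49. Relative error (π(x) − x/ln(x)) / π(x) ≈ 12.50%; the approximation is known to undercount slightly (Li(x) is a better estimate).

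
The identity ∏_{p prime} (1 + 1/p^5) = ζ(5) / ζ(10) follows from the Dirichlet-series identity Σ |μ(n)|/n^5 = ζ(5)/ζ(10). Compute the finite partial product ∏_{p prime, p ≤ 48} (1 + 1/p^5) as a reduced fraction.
∏ = 77350420258916008694441522216355088445733760320747817275637792505856/74669957780522328018216335873020857442299719217280893302140029444835

The primes p ≤ 48 are [2, 3, 5, 7, 11, 13, 17, 19, 23, 29, 31, 37, 41, 43, 47]. For each, (1 + 1/p^5) = (p^5 + 1)/p^5. Multiplying these fractions over p ∈ [2, 3, 5, 7, 11, 13, 17, 19, 23, 29, 31, 37, 41, 43, 47] gives 77350420258916008694441522216355088445733760320747817275637792505856/74669957780522328018216335873020857442299719217280893302140029444835. (In the limit P → ∞ this tends to ζ(5)/ζ(10).)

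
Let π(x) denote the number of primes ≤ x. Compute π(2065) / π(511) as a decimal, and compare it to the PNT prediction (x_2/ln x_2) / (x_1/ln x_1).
π(2065)/π(511) = 311/97 ≈ 3.2062;  PNT prediction ≈ 3.3017.

π(511) = 97 and π(2065) = 311, so π(2065)/π(511) ≈ 3.2062. The PNT-predicted ratio is (2065/ln(2065)) / (511/ln(511)) ≈ 3.3017. The two agree to within a few percent, as expected.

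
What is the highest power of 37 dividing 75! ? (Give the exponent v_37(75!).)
v_37(75!) = 2

Legendre's formula: v_p(n!) = Σ_{k ≥ 1} ⌊n / p^k⌋. For p = 37, n = 75, the terms are:
  ⌊75/37^1⌋ = ⌊75/37⌋ = 2
(the next term ⌊75/37^2⌋ = 0, terminating the sum). Summing: v_37(75!) = 2 = 2.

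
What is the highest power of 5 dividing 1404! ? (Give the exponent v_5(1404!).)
v_5(1404!) = 349

Legendre's formula: v_p(n!) = Σ_{k ≥ 1} ⌊n / p^k⌋. For p = 5, n = 1404, the terms are:
  ⌊1404/5^1⌋ = ⌊1404/5⌋ = 280
  ⌊1404/5^2⌋ = ⌊1404/25⌋ = 56
  ⌊1404/5^3⌋ = ⌊1404/125⌋ = 11
  ⌊1404/5^4⌋ = ⌊1404/625⌋ = 2
(the next term ⌊1404/5^5⌋ = 0, terminating the sum). Summing: v_5(1404!) = 280 + 56 + 11 + 2 = 349.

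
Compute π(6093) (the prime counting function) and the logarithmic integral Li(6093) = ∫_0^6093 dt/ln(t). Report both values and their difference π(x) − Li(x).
π(6093) = 795;  Li(6093) ≈ 811.09;  π(x) − Li(x) ≈ -16.09.

Direct count of primes ≤ 6093 gives π(6093) = 795. Numerical evaluation of the logarithmic integral gives Li(6093) ≈ 811.09. The difference π(x) − Li(x) ≈ -16.09 is typically negative for small/moderate x (Li(x) overestimates), though Littlewood's theorem shows this sign changes infinitely often.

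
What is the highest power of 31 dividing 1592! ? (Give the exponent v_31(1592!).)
v_31(1592!) = 52

Legendre's formula: v_p(n!) = Σ_{k ≥ 1} ⌊n / p^k⌋. For p = 31, n = 1592, the terms are:
  ⌊1592/31^1⌋ = ⌊1592/31⌋ = 51
  ⌊1592/31^2⌋ = ⌊1592/961⌋ = 1
(the next term ⌊1592/31^3⌋ = 0, terminating the sum). Summing: v_31(1592!) = 51 + 1 = 52.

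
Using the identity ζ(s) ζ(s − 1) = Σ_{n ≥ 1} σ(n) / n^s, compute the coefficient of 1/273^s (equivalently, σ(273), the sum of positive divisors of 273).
σ(273) = 448

In the product (Σ m^0/m^s)(Σ k / k^s) = Σ (Σ_{d | n} d) / n^s, the coefficient of 1/n^s is σ(n) = Σ_{d | n} d. For n = 273, divisors are [1, 3, 7, 13, 21, 39, 91, 273]; summing: σ(273) = 448.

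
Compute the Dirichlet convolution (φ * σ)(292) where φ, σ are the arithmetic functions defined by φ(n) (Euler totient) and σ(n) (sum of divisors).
(φ * σ)(292) = 1752

Divisors of 292: [1, 2, 4, 73, 146, 292]. For each d | 292:
  d = 1: φ(1) · σ(292/1) = 1 · 518 = 518
  d = 2: φ(2) · σ(292/2) = 1 · 222 = 222
  d = 4: φ(4) · σ(292/4) = 2 · 74 = 148
  d = 73: φ(73) · σ(292/73) = 72 · 7 = 504
  d = 146: φ(146) · σ(292/146) = 72 · 3 = 216
  d = 292: φ(292) · σ(292/292) = 144 · 1 = 144
Summing: (φ * σ)(292) = 518 + 222 + 148 + 504 + 216 + 144 = 1752.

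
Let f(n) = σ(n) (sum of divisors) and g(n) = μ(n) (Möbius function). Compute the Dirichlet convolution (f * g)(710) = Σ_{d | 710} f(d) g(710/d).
(σ * μ)(710) = 710

Divisors of 710: [1, 2, 5, 10, 71, 142, 355, 710]. For each d | 710:
  d = 1: σ(1) · μ(710/1) = 1 · -1 = -1
  d = 2: σ(2) · μ(710/2) = 3 · 1 = 3
  d = 5: σ(5) · μ(710/5) = 6 · 1 = 6
  d = 10: σ(10) · μ(710/10) = 18 · -1 = -18
  d = 71: σ(71) · μ(710/71) = 72 · 1 = 72
  d = 142: σ(142) · μ(710/142) = 216 · -1 = -216
  d = 355: σ(355) · μ(710/355) = 432 · -1 = -432
  d = 710: σ(710) · μ(710/710) = 1296 · 1 = 1296
Summing: (σ * μ)(710) = -1 + 3 + 6 + -18 + 72 + -216 + -432 + 1296 = 710.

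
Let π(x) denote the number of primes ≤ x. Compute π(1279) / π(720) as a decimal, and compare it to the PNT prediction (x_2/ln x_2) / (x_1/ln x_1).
π(1279)/π(720) = 207/128 ≈ 1.6172;  PNT prediction ≈ 1.6337.

π(720) = 128 and π(1279) = 207, so π(1279)/π(720) ≈ 1.6172. The PNT-predicted ratio is (1279/ln(1279)) / (720/ln(720)) ≈ 1.6337. The two agree to within a few percent, as expected.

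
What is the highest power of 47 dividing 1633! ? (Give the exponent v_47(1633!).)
v_47(1633!) = 34

Legendre's formula: v_p(n!) = Σ_{k ≥ 1} ⌊n / p^k⌋. For p = 47, n = 1633, the terms are:
  ⌊1633/47^1⌋ = ⌊1633/47⌋ = 34
(the next term ⌊1633/47^2⌋ = 0, terminating the sum). Summing: v_47(1633!) = 34 = 34.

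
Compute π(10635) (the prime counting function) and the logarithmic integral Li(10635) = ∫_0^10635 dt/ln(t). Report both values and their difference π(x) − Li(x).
π(10635) = 1297;  Li(10635) ≈ 1314.85;  π(x) − Li(x) ≈ -17.85.

Direct count of primes ≤ 10635 gives π(10635) = 1297. Numerical evaluation of the logarithmic integral gives Li(10635) ≈ 1314.85. The difference π(x) − Li(x) ≈ -17.85 is typically negative for small/moderate x (Li(x) overestimates), though Littlewood's theorem shows this sign changes infinitely often.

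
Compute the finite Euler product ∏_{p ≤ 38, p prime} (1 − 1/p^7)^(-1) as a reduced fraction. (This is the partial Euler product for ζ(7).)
∏ = 390612576496222063474132638651406606464249171649995563732972174614898335928125/387378248056510136247638717957281013418108703654497719879651674737546587052032

The primes p ≤ 38 are [2, 3, 5, 7, 11, 13, 17, 19, 23, 29, 31, 37]. For each prime, (1 − 1/p^7)^(-1) = p^7 / (p^7 − 1). The product is (1 − 1/2^7)^(-1), (1 − 1/3^7)^(-1), (1 − 1/5^7)^(-1), (1 − 1/7^7)^(-1), (1 − 1/11^7)^(-1), (1 − 1/13^7)^(-1), (1 − 1/17^7)^(-1), (1 − 1/19^7)^(-1), (1 − 1/23^7)^(-1), (1 − 1/29^7)^(-1), (1 − 1/31^7)^(-1), (1 − 1/37^7)^(-1) = ∏ p^7 / (p^7 − 1) = 390612576496222063474132638651406606464249171649995563732972174614898335928125/387378248056510136247638717957281013418108703654497719879651674737546587052032.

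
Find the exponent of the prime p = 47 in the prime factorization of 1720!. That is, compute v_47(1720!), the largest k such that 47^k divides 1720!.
v_47(1720!) = 36

Legendre's formula: v_p(n!) = Σ_{k ≥ 1} ⌊n / p^k⌋. For p = 47, n = 1720, the terms are:
  ⌊1720/47^1⌋ = ⌊1720/47⌋ = 36
(the next term ⌊1720/47^2⌋ = 0, terminating the sum). Summing: v_47(1720!) = 36 = 36.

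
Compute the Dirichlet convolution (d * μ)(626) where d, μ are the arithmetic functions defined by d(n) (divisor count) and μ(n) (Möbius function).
(d * μ)(626) = 1

Divisors of 626: [1, 2, 313, 626]. For each d | 626:
  d = 1: d(1) · μ(626/1) = 1 · 1 = 1
  d = 2: d(2) · μ(626/2) = 2 · -1 = -2
  d = 313: d(313) · μ(626/313) = 2 · -1 = -2
  d = 626: d(626) · μ(626/626) = 4 · 1 = 4
Summing: (d * μ)(626) = 1 + -2 + -2 + 4 = 1.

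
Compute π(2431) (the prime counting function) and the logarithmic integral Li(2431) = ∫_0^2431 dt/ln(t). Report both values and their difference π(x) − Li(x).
π(2431) = 360;  Li(2431) ≈ 370.77;  π(x) − Li(x) ≈ -10.77.

Direct count of primes ≤ 2431 gives π(2431) = 360. Numerical evaluation of the logarithmic integral gives Li(2431) ≈ 370.77. The difference π(x) − Li(x) ≈ -10.77 is typically negative for small/moderate x (Li(x) overestimates), though Littlewood's theorem shows this sign changes infinitely often.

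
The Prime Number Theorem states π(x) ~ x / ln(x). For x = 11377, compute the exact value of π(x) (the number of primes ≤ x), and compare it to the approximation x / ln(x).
π(11377) = 1373;  x/ln(x) ≈ 1218.18;  relative error ≈ 11.28%.

Directly count primes up to 11377: π(11377) = 1373. The PNT approximation gives 11377/ln(11377) ≈ 11377/9.33935 ≈ 1218.18. Relative error (π(x) − x/ln(x)) / π(x) ≈ 11.28%; the approximation is known to undercount slightly (Li(x) is a better estimate).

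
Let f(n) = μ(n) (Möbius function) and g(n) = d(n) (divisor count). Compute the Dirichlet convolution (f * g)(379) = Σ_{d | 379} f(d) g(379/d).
(μ * d)(379) = 1

Divisors of 379: [1, 379]. For each d | 379:
  d = 1: μ(1) · d(379/1) = 1 · 2 = 2
  d = 379: μ(379) · d(379/379) = -1 · 1 = -1
Summing: (μ * d)(379) = 2 + -1 = 1.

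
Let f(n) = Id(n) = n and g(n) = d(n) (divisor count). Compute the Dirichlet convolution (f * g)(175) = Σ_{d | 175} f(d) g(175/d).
(Id * d)(175) = 342

Divisors of 175: [1, 5, 7, 25, 35, 175]. For each d | 175:
  d = 1: Id(1) · d(175/1) = 1 · 6 = 6
  d = 5: Id(5) · d(175/5) = 5 · 4 = 20
  d = 7: Id(7) · d(175/7) = 7 · 3 = 21
  d = 25: Id(25) · d(175/25) = 25 · 2 = 50
  d = 35: Id(35) · d(175/35) = 35 · 2 = 70
  d = 175: Id(175) · d(175/175) = 175 · 1 = 175
Summing: (Id * d)(175) = 6 + 20 + 21 + 50 + 70 + 175 = 342.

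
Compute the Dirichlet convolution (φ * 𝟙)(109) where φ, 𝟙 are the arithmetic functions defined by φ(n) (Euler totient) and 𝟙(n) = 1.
(φ * 𝟙)(109) = 109

Divisors of 109: [1, 109]. For each d | 109:
  d = 1: φ(1) · 𝟙(109/1) = 1 · 1 = 1
  d = 109: φ(109) · 𝟙(109/109) = 108 · 1 = 108
Summing: (φ * 𝟙)(109) = 1 + 108 = 109.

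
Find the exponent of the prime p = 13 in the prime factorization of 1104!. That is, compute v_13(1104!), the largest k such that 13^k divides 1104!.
v_13(1104!) = 90

Legendre's formula: v_p(n!) = Σ_{k ≥ 1} ⌊n / p^k⌋. For p = 13, n = 1104, the terms are:
  ⌊1104/13^1⌋ = ⌊1104/13⌋ = 84
  ⌊1104/13^2⌋ = ⌊1104/169⌋ = 6
(the next term ⌊1104/13^3⌋ = 0, terminating the sum). Summing: v_13(1104!) = 84 + 6 = 90.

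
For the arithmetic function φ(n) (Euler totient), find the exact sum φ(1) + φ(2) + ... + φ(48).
Σ_{n ≤ 48} φ(n) = 712

Compute φ(n) for each 1 ≤ n ≤ 48: φ(1) = 1, φ(2) = 1, φ(3) = 2, φ(4) = 2, φ(5) = 4, φ(6) = 2, φ(7) = 6, φ(8) = 4, φ(9) = 6, φ(10) = 4, φ(11) = 10, φ(12) = 4, φ(13) = 12, φ(14) = 6, φ(15) = 8, φ(16) = 8, φ(17) = 16, φ(18) = 6, φ(19) = 18, φ(20) = 8, φ(21) = 12, φ(22) = 10, φ(23) = 22, φ(24) = 8, φ(25) = 20, φ(26) = 12, φ(27) = 18, φ(28) = 12, φ(29) = 28, φ(30) = 8, φ(31) = 30, φ(32) = 16, φ(33) = 20, φ(34) = 16, φ(35) = 24, φ(36) = 12, φ(37) = 36, φ(38) = 18, φ(39) = 24, φ(40) = 16, φ(41) = 40, φ(42) = 12, φ(43) = 42, φ(44) = 20, φ(45) = 24, φ(46) = 22, φ(47) = 46, φ(48) = 16. Summing all 48 values: 712. (Average order: Σ_{n ≤ x} φ(n) ~ (3/π²) x². For x = 48, (3/π²)·48² ≈ 700.33.)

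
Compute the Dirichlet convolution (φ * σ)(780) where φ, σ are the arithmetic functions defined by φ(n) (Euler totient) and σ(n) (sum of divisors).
(φ * σ)(780) = 18720

Divisors of 780: [1, 2, 3, 4, 5, 6, 10, 12, 13, 15, 20, 26, 30, 39, 52, 60, 65, 78, 130, 156, 195, 260, 390, 780]. For each d | 780:
  d = 1: φ(1) · σ(780/1) = 1 · 2352 = 2352
  d = 2: φ(2) · σ(780/2) = 1 · 1008 = 1008
  d = 3: φ(3) · σ(780/3) = 2 · 588 = 1176
  d = 4: φ(4) · σ(780/4) = 2 · 336 = 672
  d = 5: φ(5) · σ(780/5) = 4 · 392 = 1568
  d = 6: φ(6) · σ(780/6) = 2 · 252 = 504
  d = 10: φ(10) · σ(780/10) = 4 · 168 = 672
  d = 12: φ(12) · σ(780/12) = 4 · 84 = 336
  d = 13: φ(13) · σ(780/13) = 12 · 168 = 2016
  d = 15: φ(15) · σ(780/15) = 8 · 98 = 784
  d = 20: φ(20) · σ(780/20) = 8 · 56 = 448
  d = 26: φ(26) · σ(780/26) = 12 · 72 = 864
  d = 30: φ(30) · σ(780/30) = 8 · 42 = 336
  d = 39: φ(39) · σ(780/39) = 24 · 42 = 1008
  d = 52: φ(52) · σ(780/52) = 24 · 24 = 576
  d = 60: φ(60) · σ(780/60) = 16 · 14 = 224
  d = 65: φ(65) · σ(780/65) = 48 · 28 = 1344
  d = 78: φ(78) · σ(780/78) = 24 · 18 = 432
  d = 130: φ(130) · σ(780/130) = 48 · 12 = 576
  d = 156: φ(156) · σ(780/156) = 48 · 6 = 288
  d = 195: φ(195) · σ(780/195) = 96 · 7 = 672
  d = 260: φ(260) · σ(780/260) = 96 · 4 = 384
  d = 390: φ(390) · σ(780/390) = 96 · 3 = 288
  d = 780: φ(780) · σ(780/780) = 192 · 1 = 192
Summing: (φ * σ)(780) = 2352 + 1008 + 1176 + 672 + 1568 + 504 + 672 + 336 + 2016 + 784 + 448 + 864 + 336 + 1008 + 576 + 224 + 1344 + 432 + 576 + 288 + 672 + 384 + 288 + 192 = 18720.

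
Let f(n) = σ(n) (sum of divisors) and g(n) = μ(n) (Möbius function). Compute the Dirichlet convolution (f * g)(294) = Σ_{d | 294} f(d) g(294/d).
(σ * μ)(294) = 294

Divisors of 294: [1, 2, 3, 6, 7, 14, 21, 42, 49, 98, 147, 294]. For each d | 294:
  d = 1: σ(1) · μ(294/1) = 1 · 0 = 0
  d = 2: σ(2) · μ(294/2) = 3 · 0 = 0
  d = 3: σ(3) · μ(294/3) = 4 · 0 = 0
  d = 6: σ(6) · μ(294/6) = 12 · 0 = 0
  d = 7: σ(7) · μ(294/7) = 8 · -1 = -8
  d = 14: σ(14) · μ(294/14) = 24 · 1 = 24
  d = 21: σ(21) · μ(294/21) = 32 · 1 = 32
  d = 42: σ(42) · μ(294/42) = 96 · -1 = -96
  d = 49: σ(49) · μ(294/49) = 57 · 1 = 57
  d = 98: σ(98) · μ(294/98) = 171 · -1 = -171
  d = 147: σ(147) · μ(294/147) = 228 · -1 = -228
  d = 294: σ(294) · μ(294/294) = 684 · 1 = 684
Summing: (σ * μ)(294) = 0 + 0 + 0 + 0 + -8 + 24 + 32 + -96 + 57 + -171 + -228 + 684 = 294.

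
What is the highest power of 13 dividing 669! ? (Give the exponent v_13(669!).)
v_13(669!) = 54

Legendre's formula: v_p(n!) = Σ_{k ≥ 1} ⌊n / p^k⌋. For p = 13, n = 669, the terms are:
  ⌊669/13^1⌋ = ⌊669/13⌋ = 51
  ⌊669/13^2⌋ = ⌊669/169⌋ = 3
(the next term ⌊669/13^3⌋ = 0, terminating the sum). Summing: v_13(669!) = 51 + 3 = 54.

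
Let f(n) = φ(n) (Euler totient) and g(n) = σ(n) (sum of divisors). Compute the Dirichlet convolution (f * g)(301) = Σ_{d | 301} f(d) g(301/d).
(φ * σ)(301) = 1204

Divisors of 301: [1, 7, 43, 301]. For each d | 301:
  d = 1: φ(1) · σ(301/1) = 1 · 352 = 352
  d = 7: φ(7) · σ(301/7) = 6 · 44 = 264
  d = 43: φ(43) · σ(301/43) = 42 · 8 = 336
  d = 301: φ(301) · σ(301/301) = 252 · 1 = 252
Summing: (φ * σ)(301) = 352 + 264 + 336 + 252 = 1204.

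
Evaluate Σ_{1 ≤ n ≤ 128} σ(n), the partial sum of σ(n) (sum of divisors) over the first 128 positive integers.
Σ_{n ≤ 128} σ(n) = 13535

Compute σ(n) for each 1 ≤ n ≤ 128: σ(1) = 1, σ(2) = 3, σ(3) = 4, σ(4) = 7, σ(5) = 6, σ(6) = 12, σ(7) = 8, σ(8) = 15, σ(9) = 13, σ(10) = 18, σ(11) = 12, σ(12) = 28, σ(13) = 14, σ(14) = 24, σ(15) = 24, σ(16) = 31, σ(17) = 18, σ(18) = 39, σ(19) = 20, σ(20) = 42, σ(21) = 32, σ(22) = 36, σ(23) = 24, σ(24) = 60, σ(25) = 31, σ(26) = 42, σ(27) = 40, σ(28) = 56, σ(29) = 30, σ(30) = 72, σ(31) = 32, σ(32) = 63, σ(33) = 48, σ(34) = 54, σ(35) = 48, σ(36) = 91, σ(37) = 38, σ(38) = 60, σ(39) = 56, σ(40) = 90, σ(41) = 42, σ(42) = 96, σ(43) = 44, σ(44) = 84, σ(45) = 78, σ(46) = 72, σ(47) = 48, σ(48) = 124, σ(49) = 57, σ(50) = 93, σ(51) = 72, σ(52) = 98, σ(53) = 54, σ(54) = 120, σ(55) = 72, σ(56) = 120, σ(57) = 80, σ(58) = 90, σ(59) = 60, σ(60) = 168, σ(61) = 62, σ(62) = 96, σ(63) = 104, σ(64) = 127, σ(65) = 84, σ(66) = 144, σ(67) = 68, σ(68) = 126, σ(69) = 96, σ(70) = 144, σ(71) = 72, σ(72) = 195, σ(73) = 74, σ(74) = 114, σ(75) = 124, σ(76) = 140, σ(77) = 96, σ(78) = 168, σ(79) = 80, σ(80) = 186, σ(81) = 121, σ(82) = 126, σ(83) = 84, σ(84) = 224, σ(85) = 108, σ(86) = 132, σ(87) = 120, σ(88) = 180, σ(89) = 90, σ(90) = 234, σ(91) = 112, σ(92) = 168, σ(93) = 128, σ(94) = 144, σ(95) = 120, σ(96) = 252, σ(97) = 98, σ(98) = 171, σ(99) = 156, σ(100) = 217, σ(101) = 102, σ(102) = 216, σ(103) = 104, σ(104) = 210, σ(105) = 192, σ(106) = 162, σ(107) = 108, σ(108) = 280, σ(109) = 110, σ(110) = 216, σ(111) = 152, σ(112) = 248, σ(113) = 114, σ(114) = 240, σ(115) = 144, σ(116) = 210, σ(117) = 182, σ(118) = 180, σ(119) = 144, σ(120) = 360, σ(121) = 133, σ(122) = 186, σ(123) = 168, σ(124) = 224, σ(125) = 156, σ(126) = 312, σ(127) = 128, σ(128) = 255. Summing all 128 values: 13535. (Average order: Σ_{n ≤ x} σ(n) ~ (π²/12) x². For x = 128, (π²/12)·128² ≈ 13475.30.)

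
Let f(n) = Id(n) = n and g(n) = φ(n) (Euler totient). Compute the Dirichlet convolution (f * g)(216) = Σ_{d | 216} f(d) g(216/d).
(Id * φ)(216) = 1620

Divisors of 216: [1, 2, 3, 4, 6, 8, 9, 12, 18, 24, 27, 36, 54, 72, 108, 216]. For each d | 216:
  d = 1: Id(1) · φ(216/1) = 1 · 72 = 72
  d = 2: Id(2) · φ(216/2) = 2 · 36 = 72
  d = 3: Id(3) · φ(216/3) = 3 · 24 = 72
  d = 4: Id(4) · φ(216/4) = 4 · 18 = 72
  d = 6: Id(6) · φ(216/6) = 6 · 12 = 72
  d = 8: Id(8) · φ(216/8) = 8 · 18 = 144
  d = 9: Id(9) · φ(216/9) = 9 · 8 = 72
  d = 12: Id(12) · φ(216/12) = 12 · 6 = 72
  d = 18: Id(18) · φ(216/18) = 18 · 4 = 72
  d = 24: Id(24) · φ(216/24) = 24 · 6 = 144
  d = 27: Id(27) · φ(216/27) = 27 · 4 = 108
  d = 36: Id(36) · φ(216/36) = 36 · 2 = 72
  d = 54: Id(54) · φ(216/54) = 54 · 2 = 108
  d = 72: Id(72) · φ(216/72) = 72 · 2 = 144
  d = 108: Id(108) · φ(216/108) = 108 · 1 = 108
  d = 216: Id(216) · φ(216/216) = 216 · 1 = 216
Summing: (Id * φ)(216) = 72 + 72 + 72 + 72 + 72 + 144 + 72 + 72 + 72 + 144 + 108 + 72 + 108 + 144 + 108 + 216 = 1620.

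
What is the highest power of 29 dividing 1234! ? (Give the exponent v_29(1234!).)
v_29(1234!) = 43

Legendre's formula: v_p(n!) = Σ_{k ≥ 1} ⌊n / p^k⌋. For p = 29, n = 1234, the terms are:
  ⌊1234/29^1⌋ = ⌊1234/29⌋ = 42
  ⌊1234/29^2⌋ = ⌊1234/841⌋ = 1
(the next term ⌊1234/29^3⌋ = 0, terminating the sum). Summing: v_29(1234!) = 42 + 1 = 43.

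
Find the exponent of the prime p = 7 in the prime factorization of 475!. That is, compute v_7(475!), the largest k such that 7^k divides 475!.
v_7(475!) = 77

Legendre's formula: v_p(n!) = Σ_{k ≥ 1} ⌊n / p^k⌋. For p = 7, n = 475, the terms are:
  ⌊475/7^1⌋ = ⌊475/7⌋ = 67
  ⌊475/7^2⌋ = ⌊475/49⌋ = 9
  ⌊475/7^3⌋ = ⌊475/343⌋ = 1
(the next term ⌊475/7^4⌋ = 0, terminating the sum). Summing: v_7(475!) = 67 + 9 + 1 = 77.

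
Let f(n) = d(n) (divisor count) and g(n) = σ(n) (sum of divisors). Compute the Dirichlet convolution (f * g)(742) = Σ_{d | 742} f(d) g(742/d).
(d * σ)(742) = 2800

Divisors of 742: [1, 2, 7, 14, 53, 106, 371, 742]. For each d | 742:
  d = 1: d(1) · σ(742/1) = 1 · 1296 = 1296
  d = 2: d(2) · σ(742/2) = 2 · 432 = 864
  d = 7: d(7) · σ(742/7) = 2 · 162 = 324
  d = 14: d(14) · σ(742/14) = 4 · 54 = 216
  d = 53: d(53) · σ(742/53) = 2 · 24 = 48
  d = 106: d(106) · σ(742/106) = 4 · 8 = 32
  d = 371: d(371) · σ(742/371) = 4 · 3 = 12
  d = 742: d(742) · σ(742/742) = 8 · 1 = 8
Summing: (d * σ)(742) = 1296 + 864 + 324 + 216 + 48 + 32 + 12 + 8 = 2800.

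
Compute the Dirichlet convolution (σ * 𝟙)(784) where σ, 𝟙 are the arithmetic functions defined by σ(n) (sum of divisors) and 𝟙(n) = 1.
(σ * 𝟙)(784) = 3762

Divisors of 784: [1, 2, 4, 7, 8, 14, 16, 28, 49, 56, 98, 112, 196, 392, 784]. For each d | 784:
  d = 1: σ(1) · 𝟙(784/1) = 1 · 1 = 1
  d = 2: σ(2) · 𝟙(784/2) = 3 · 1 = 3
  d = 4: σ(4) · 𝟙(784/4) = 7 · 1 = 7
  d = 7: σ(7) · 𝟙(784/7) = 8 · 1 = 8
  d = 8: σ(8) · 𝟙(784/8) = 15 · 1 = 15
  d = 14: σ(14) · 𝟙(784/14) = 24 · 1 = 24
  d = 16: σ(16) · 𝟙(784/16) = 31 · 1 = 31
  d = 28: σ(28) · 𝟙(784/28) = 56 · 1 = 56
  d = 49: σ(49) · 𝟙(784/49) = 57 · 1 = 57
  d = 56: σ(56) · 𝟙(784/56) = 120 · 1 = 120
  d = 98: σ(98) · 𝟙(784/98) = 171 · 1 = 171
  d = 112: σ(112) · 𝟙(784/112) = 248 · 1 = 248
  d = 196: σ(196) · 𝟙(784/196) = 399 · 1 = 399
  d = 392: σ(392) · 𝟙(784/392) = 855 · 1 = 855
  d = 784: σ(784) · 𝟙(784/784) = 1767 · 1 = 1767
Summing: (σ * 𝟙)(784) = 1 + 3 + 7 + 8 + 15 + 24 + 31 + 56 + 57 + 120 + 171 + 248 + 399 + 855 + 1767 = 3762.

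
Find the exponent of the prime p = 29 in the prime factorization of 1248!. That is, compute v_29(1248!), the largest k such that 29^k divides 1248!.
v_29(1248!) = 44

Legendre's formula: v_p(n!) = Σ_{k ≥ 1} ⌊n / p^k⌋. For p = 29, n = 1248, the terms are:
  ⌊1248/29^1⌋ = ⌊1248/29⌋ = 43
  ⌊1248/29^2⌋ = ⌊1248/841⌋ = 1
(the next term ⌊1248/29^3⌋ = 0, terminating the sum). Summing: v_29(1248!) = 43 + 1 = 44.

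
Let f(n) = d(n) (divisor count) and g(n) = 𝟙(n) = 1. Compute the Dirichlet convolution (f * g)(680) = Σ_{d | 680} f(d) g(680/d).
(d * 𝟙)(680) = 90

Divisors of 680: [1, 2, 4, 5, 8, 10, 17, 20, 34, 40, 68, 85, 136, 170, 340, 680]. For each d | 680:
  d = 1: d(1) · 𝟙(680/1) = 1 · 1 = 1
  d = 2: d(2) · 𝟙(680/2) = 2 · 1 = 2
  d = 4: d(4) · 𝟙(680/4) = 3 · 1 = 3
  d = 5: d(5) · 𝟙(680/5) = 2 · 1 = 2
  d = 8: d(8) · 𝟙(680/8) = 4 · 1 = 4
  d = 10: d(10) · 𝟙(680/10) = 4 · 1 = 4
  d = 17: d(17) · 𝟙(680/17) = 2 · 1 = 2
  d = 20: d(20) · 𝟙(680/20) = 6 · 1 = 6
  d = 34: d(34) · 𝟙(680/34) = 4 · 1 = 4
  d = 40: d(40) · 𝟙(680/40) = 8 · 1 = 8
  d = 68: d(68) · 𝟙(680/68) = 6 · 1 = 6
  d = 85: d(85) · 𝟙(680/85) = 4 · 1 = 4
  d = 136: d(136) · 𝟙(680/136) = 8 · 1 = 8
  d = 170: d(170) · 𝟙(680/170) = 8 · 1 = 8
  d = 340: d(340) · 𝟙(680/340) = 12 · 1 = 12
  d = 680: d(680) · 𝟙(680/680) = 16 · 1 = 16
Summing: (d * 𝟙)(680) = 1 + 2 + 3 + 2 + 4 + 4 + 2 + 6 + 4 + 8 + 6 + 4 + 8 + 8 + 12 + 16 = 90.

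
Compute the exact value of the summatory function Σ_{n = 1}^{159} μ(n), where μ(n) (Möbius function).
Σ_{n ≤ 159} μ(n) = 0

Compute μ(n) for each 1 ≤ n ≤ 159: μ(1) = 1, μ(2) = -1, μ(3) = -1, μ(4) = 0, μ(5) = -1, μ(6) = 1, μ(7) = -1, μ(8) = 0, μ(9) = 0, μ(10) = 1, μ(11) = -1, μ(12) = 0, μ(13) = -1, μ(14) = 1, μ(15) = 1, μ(16) = 0, μ(17) = -1, μ(18) = 0, μ(19) = -1, μ(20) = 0, μ(21) = 1, μ(22) = 1, μ(23) = -1, μ(24) = 0, μ(25) = 0, μ(26) = 1, μ(27) = 0, μ(28) = 0, μ(29) = -1, μ(30) = -1, μ(31) = -1, μ(32) = 0, μ(33) = 1, μ(34) = 1, μ(35) = 1, μ(36) = 0, μ(37) = -1, μ(38) = 1, μ(39) = 1, μ(40) = 0, μ(41) = -1, μ(42) = -1, μ(43) = -1, μ(44) = 0, μ(45) = 0, μ(46) = 1, μ(47) = -1, μ(48) = 0, μ(49) = 0, μ(50) = 0, μ(51) = 1, μ(52) = 0, μ(53) = -1, μ(54) = 0, μ(55) = 1, μ(56) = 0, μ(57) = 1, μ(58) = 1, μ(59) = -1, μ(60) = 0, μ(61) = -1, μ(62) = 1, μ(63) = 0, μ(64) = 0, μ(65) = 1, μ(66) = -1, μ(67) = -1, μ(68) = 0, μ(69) = 1, μ(70) = -1, μ(71) = -1, μ(72) = 0, μ(73) = -1, μ(74) = 1, μ(75) = 0, μ(76) = 0, μ(77) = 1, μ(78) = -1, μ(79) = -1, μ(80) = 0, μ(81) = 0, μ(82) = 1, μ(83) = -1, μ(84) = 0, μ(85) = 1, μ(86) = 1, μ(87) = 1, μ(88) = 0, μ(89) = -1, μ(90) = 0, μ(91) = 1, μ(92) = 0, μ(93) = 1, μ(94) = 1, μ(95) = 1, μ(96) = 0, μ(97) = -1, μ(98) = 0, μ(99) = 0, μ(100) = 0, μ(101) = -1, μ(102) = -1, μ(103) = -1, μ(104) = 0, μ(105) = -1, μ(106) = 1, μ(107) = -1, μ(108) = 0, μ(109) = -1, μ(110) = -1, μ(111) = 1, μ(112) = 0, μ(113) = -1, μ(114) = -1, μ(115) = 1, μ(116) = 0, μ(117) = 0, μ(118) = 1, μ(119) = 1, μ(120) = 0, μ(121) = 0, μ(122) = 1, μ(123) = 1, μ(124) = 0, μ(125) = 0, μ(126) = 0, μ(127) = -1, μ(128) = 0, μ(129) = 1, μ(130) = -1, μ(131) = -1, μ(132) = 0, μ(133) = 1, μ(134) = 1, μ(135) = 0, μ(136) = 0, μ(137) = -1, μ(138) = -1, μ(139) = -1, μ(140) = 0, μ(141) = 1, μ(142) = 1, μ(143) = 1, μ(144) = 0, μ(145) = 1, μ(146) = 1, μ(147) = 0, μ(148) = 0, μ(149) = -1, μ(150) = 0, μ(151) = -1, μ(152) = 0, μ(153) = 0, μ(154) = -1, μ(155) = 1, μ(156) = 0, μ(157) = -1, μ(158) = 1, μ(159) = 1. Summing all 159 values: 0. (Mertens function M(x) = Σ_{n ≤ x} μ(n); on average M(x) should be small (PNT ⟺ M(x) = o(x)).)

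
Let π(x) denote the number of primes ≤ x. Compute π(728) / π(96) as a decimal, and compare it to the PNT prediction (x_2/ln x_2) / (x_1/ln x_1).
π(728)/π(96) = 129/24 ≈ 5.3750;  PNT prediction ≈ 5.2521.

π(96) = 24 and π(728) = 129, so π(728)/π(96) ≈ 5.3750. The PNT-predicted ratio is (728/ln(728)) / (96/ln(96)) ≈ 5.2521. The two agree to within a few percent, as expected.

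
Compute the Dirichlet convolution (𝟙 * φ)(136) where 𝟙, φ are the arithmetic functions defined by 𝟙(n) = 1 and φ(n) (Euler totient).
(𝟙 * φ)(136) = 136

Divisors of 136: [1, 2, 4, 8, 17, 34, 68, 136]. For each d | 136:
  d = 1: 𝟙(1) · φ(136/1) = 1 · 64 = 64
  d = 2: 𝟙(2) · φ(136/2) = 1 · 32 = 32
  d = 4: 𝟙(4) · φ(136/4) = 1 · 16 = 16
  d = 8: 𝟙(8) · φ(136/8) = 1 · 16 = 16
  d = 17: 𝟙(17) · φ(136/17) = 1 · 4 = 4
  d = 34: 𝟙(34) · φ(136/34) = 1 · 2 = 2
  d = 68: 𝟙(68) · φ(136/68) = 1 · 1 = 1
  d = 136: 𝟙(136) · φ(136/136) = 1 · 1 = 1
Summing: (𝟙 * φ)(136) = 64 + 32 + 16 + 16 + 4 + 2 + 1 + 1 = 136.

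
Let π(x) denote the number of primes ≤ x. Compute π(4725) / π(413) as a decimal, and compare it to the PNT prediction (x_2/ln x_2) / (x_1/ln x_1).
π(4725)/π(413) = 637/80 ≈ 7.9625;  PNT prediction ≈ 8.1451.

π(413) = 80 and π(4725) = 637, so π(4725)/π(413) ≈ 7.9625. The PNT-predicted ratio is (4725/ln(4725)) / (413/ln(413)) ≈ 8.1451. The two agree to within a few percent, as expected.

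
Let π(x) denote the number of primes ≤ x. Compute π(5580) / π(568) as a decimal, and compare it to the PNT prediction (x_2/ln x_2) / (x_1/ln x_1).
π(5580)/π(568) = 736/103 ≈ 7.1456;  PNT prediction ≈ 7.2221.

π(568) = 103 and π(5580) = 736, so π(5580)/π(568) ≈ 7.1456. The PNT-predicted ratio is (5580/ln(5580)) / (568/ln(568)) ≈ 7.2221. The two agree to within a few percent, as expected.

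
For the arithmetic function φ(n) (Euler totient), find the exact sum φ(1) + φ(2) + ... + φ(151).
Σ_{n ≤ 151} φ(n) = 7008

Compute φ(n) for each 1 ≤ n ≤ 151: φ(1) = 1, φ(2) = 1, φ(3) = 2, φ(4) = 2, φ(5) = 4, φ(6) = 2, φ(7) = 6, φ(8) = 4, φ(9) = 6, φ(10) = 4, φ(11) = 10, φ(12) = 4, φ(13) = 12, φ(14) = 6, φ(15) = 8, φ(16) = 8, φ(17) = 16, φ(18) = 6, φ(19) = 18, φ(20) = 8, φ(21) = 12, φ(22) = 10, φ(23) = 22, φ(24) = 8, φ(25) = 20, φ(26) = 12, φ(27) = 18, φ(28) = 12, φ(29) = 28, φ(30) = 8, φ(31) = 30, φ(32) = 16, φ(33) = 20, φ(34) = 16, φ(35) = 24, φ(36) = 12, φ(37) = 36, φ(38) = 18, φ(39) = 24, φ(40) = 16, φ(41) = 40, φ(42) = 12, φ(43) = 42, φ(44) = 20, φ(45) = 24, φ(46) = 22, φ(47) = 46, φ(48) = 16, φ(49) = 42, φ(50) = 20, φ(51) = 32, φ(52) = 24, φ(53) = 52, φ(54) = 18, φ(55) = 40, φ(56) = 24, φ(57) = 36, φ(58) = 28, φ(59) = 58, φ(60) = 16, φ(61) = 60, φ(62) = 30, φ(63) = 36, φ(64) = 32, φ(65) = 48, φ(66) = 20, φ(67) = 66, φ(68) = 32, φ(69) = 44, φ(70) = 24, φ(71) = 70, φ(72) = 24, φ(73) = 72, φ(74) = 36, φ(75) = 40, φ(76) = 36, φ(77) = 60, φ(78) = 24, φ(79) = 78, φ(80) = 32, φ(81) = 54, φ(82) = 40, φ(83) = 82, φ(84) = 24, φ(85) = 64, φ(86) = 42, φ(87) = 56, φ(88) = 40, φ(89) = 88, φ(90) = 24, φ(91) = 72, φ(92) = 44, φ(93) = 60, φ(94) = 46, φ(95) = 72, φ(96) = 32, φ(97) = 96, φ(98) = 42, φ(99) = 60, φ(100) = 40, φ(101) = 100, φ(102) = 32, φ(103) = 102, φ(104) = 48, φ(105) = 48, φ(106) = 52, φ(107) = 106, φ(108) = 36, φ(109) = 108, φ(110) = 40, φ(111) = 72, φ(112) = 48, φ(113) = 112, φ(114) = 36, φ(115) = 88, φ(116) = 56, φ(117) = 72, φ(118) = 58, φ(119) = 96, φ(120) = 32, φ(121) = 110, φ(122) = 60, φ(123) = 80, φ(124) = 60, φ(125) = 100, φ(126) = 36, φ(127) = 126, φ(128) = 64, φ(129) = 84, φ(130) = 48, φ(131) = 130, φ(132) = 40, φ(133) = 108, φ(134) = 66, φ(135) = 72, φ(136) = 64, φ(137) = 136, φ(138) = 44, φ(139) = 138, φ(140) = 48, φ(141) = 92, φ(142) = 70, φ(143) = 120, φ(144) = 48, φ(145) = 112, φ(146) = 72, φ(147) = 84, φ(148) = 72, φ(149) = 148, φ(150) = 40, φ(151) = 150. Summing all 151 values: 7008. (Average order: Σ_{n ≤ x} φ(n) ~ (3/π²) x². For x = 151, (3/π²)·151² ≈ 6930.67.)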